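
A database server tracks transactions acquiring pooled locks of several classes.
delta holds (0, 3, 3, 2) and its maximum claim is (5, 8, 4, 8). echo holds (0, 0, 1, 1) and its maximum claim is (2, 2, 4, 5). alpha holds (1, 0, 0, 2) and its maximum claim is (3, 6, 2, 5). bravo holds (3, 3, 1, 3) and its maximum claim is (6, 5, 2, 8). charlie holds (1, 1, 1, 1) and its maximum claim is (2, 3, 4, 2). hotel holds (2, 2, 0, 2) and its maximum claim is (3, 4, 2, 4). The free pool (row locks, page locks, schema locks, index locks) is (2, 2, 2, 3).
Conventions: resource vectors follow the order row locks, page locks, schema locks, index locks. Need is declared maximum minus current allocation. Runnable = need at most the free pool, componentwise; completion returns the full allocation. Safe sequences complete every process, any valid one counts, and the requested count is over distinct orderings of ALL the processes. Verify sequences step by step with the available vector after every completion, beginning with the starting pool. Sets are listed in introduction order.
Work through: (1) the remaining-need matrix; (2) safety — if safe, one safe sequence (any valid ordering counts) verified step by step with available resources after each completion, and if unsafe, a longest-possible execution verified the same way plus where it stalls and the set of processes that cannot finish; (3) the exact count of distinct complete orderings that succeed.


(1) Outstanding need per process (order row locks, page locks, schema locks, index locks):
  delta: (5, 5, 1, 6)
  echo: (2, 2, 3, 4)
  alpha: (2, 6, 2, 3)
  bravo: (3, 2, 1, 5)
  charlie: (1, 2, 3, 1)
  hotel: (1, 2, 2, 2)
(2) SAFE — a valid safe sequence is hotel, bravo, delta, echo, alpha, charlie.
Key observation: the first exact fit in this order is hotel — it needs (1, 2, 2, 2) with (2, 2, 2, 3) free, meeting a requested resource to the last unit.
Step-by-step check:
  pool = (2, 2, 2, 3)
  hotel: need (1, 2, 2, 2) fits (2, 2, 2, 3); releases (2, 2, 0, 2), pool now (4, 4, 2, 5)
  bravo: need (3, 2, 1, 5) fits (4, 4, 2, 5); releases (3, 3, 1, 3), pool now (7, 7, 3, 8)
  delta: need (5, 5, 1, 6) fits (7, 7, 3, 8); releases (0, 3, 3, 2), pool now (7, 10, 6, 10)
  echo: need (2, 2, 3, 4) fits (7, 10, 6, 10); releases (0, 0, 1, 1), pool now (7, 10, 7, 11)
  alpha: need (2, 6, 2, 3) fits (7, 10, 7, 11); releases (1, 0, 0, 2), pool now (8, 10, 7, 13)
  charlie: need (1, 2, 3, 1) fits (8, 10, 7, 13); releases (1, 1, 1, 1), pool now (9, 11, 8, 14)
(3) Exactly 24 of the possible complete orderings are safe sequences.


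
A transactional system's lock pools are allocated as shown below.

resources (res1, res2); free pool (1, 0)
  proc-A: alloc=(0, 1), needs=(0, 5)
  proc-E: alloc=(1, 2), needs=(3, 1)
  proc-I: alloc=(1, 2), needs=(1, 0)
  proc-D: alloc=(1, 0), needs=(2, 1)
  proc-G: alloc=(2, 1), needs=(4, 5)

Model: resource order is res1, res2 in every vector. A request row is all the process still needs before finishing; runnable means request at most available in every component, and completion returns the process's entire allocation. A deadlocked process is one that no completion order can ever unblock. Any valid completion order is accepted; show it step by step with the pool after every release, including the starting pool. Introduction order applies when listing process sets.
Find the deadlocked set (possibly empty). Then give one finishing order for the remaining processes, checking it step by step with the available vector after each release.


The deadlocked set is proc-A and proc-G.
Key observation: the pool after proc-I, proc-D, proc-E is (4, 4); every surviving request exceeds it in res2, so progress ends there.
One completion order for the rest: proc-I, proc-D, proc-E. Verifying each step:
  pool = (1, 0)
  proc-I needs (1, 0) <= (1, 0) -> finishes; pool += (1, 2) = (2, 2)
  proc-D needs (2, 1) <= (2, 2) -> finishes; pool += (1, 0) = (3, 2)
  proc-E needs (3, 1) <= (3, 2) -> finishes; pool += (1, 2) = (4, 4)
None of the blocked processes ever fits:
  blocked: proc-A wants (0, 5), pool (4, 4) — not enough res2
  blocked: proc-G wants (4, 5), pool (4, 4) — not enough res2


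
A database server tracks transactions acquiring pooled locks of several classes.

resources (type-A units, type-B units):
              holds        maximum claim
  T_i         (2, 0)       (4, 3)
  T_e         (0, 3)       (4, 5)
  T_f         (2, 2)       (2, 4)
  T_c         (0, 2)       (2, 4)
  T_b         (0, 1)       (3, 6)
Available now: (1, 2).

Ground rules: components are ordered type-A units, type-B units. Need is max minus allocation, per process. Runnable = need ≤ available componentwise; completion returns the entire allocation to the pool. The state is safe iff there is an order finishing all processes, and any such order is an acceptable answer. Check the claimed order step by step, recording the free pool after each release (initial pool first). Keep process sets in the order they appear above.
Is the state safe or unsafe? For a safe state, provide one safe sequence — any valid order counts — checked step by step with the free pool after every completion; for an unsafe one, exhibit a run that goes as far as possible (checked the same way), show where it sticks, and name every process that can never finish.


SAFE — a valid safe sequence is T_f, T_i, T_c, T_e, T_b.
Key observation: the first exact fit in this order is T_f — it needs (0, 2) with (1, 2) free, meeting a requested resource to the last unit.
Walking it through:
  pool = (1, 2)
  T_f needs (0, 2) <= (1, 2) -> finishes; pool += (2, 2) = (3, 4)
  T_i needs (2, 3) <= (3, 4) -> finishes; pool += (2, 0) = (5, 4)
  T_c needs (2, 2) <= (5, 4) -> finishes; pool += (0, 2) = (5, 6)
  T_e needs (4, 2) <= (5, 6) -> finishes; pool += (0, 3) = (5, 9)
  T_b needs (3, 5) <= (5, 9) -> finishes; pool += (0, 1) = (5, 10)


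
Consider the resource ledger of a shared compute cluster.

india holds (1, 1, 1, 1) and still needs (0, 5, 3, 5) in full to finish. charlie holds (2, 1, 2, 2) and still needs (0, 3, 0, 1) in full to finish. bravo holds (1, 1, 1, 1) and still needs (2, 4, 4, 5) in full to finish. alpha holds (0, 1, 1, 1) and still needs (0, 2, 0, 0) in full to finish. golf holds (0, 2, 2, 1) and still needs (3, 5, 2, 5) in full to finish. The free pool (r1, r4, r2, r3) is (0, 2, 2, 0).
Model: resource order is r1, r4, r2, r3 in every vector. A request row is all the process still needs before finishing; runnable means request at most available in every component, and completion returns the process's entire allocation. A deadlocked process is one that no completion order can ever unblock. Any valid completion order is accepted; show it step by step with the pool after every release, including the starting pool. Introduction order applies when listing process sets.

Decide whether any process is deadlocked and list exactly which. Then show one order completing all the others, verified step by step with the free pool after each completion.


The deadlocked set is india, bravo and golf.
Key observation: no order helps: past alpha, charlie, the free pool tops out at (2, 4, 5, 3), below what each blocked process needs in r3.
The rest can finish in the order alpha, charlie. Step-by-step check:
  pool = (0, 2, 2, 0)
  run alpha (needs (0, 2, 0, 0), free (0, 2, 2, 0)); after release of (0, 1, 1, 1) the pool is (0, 3, 3, 1)
  run charlie (needs (0, 3, 0, 1), free (0, 3, 3, 1)); after release of (2, 1, 2, 2) the pool is (2, 4, 5, 3)
The stuck group stays short no matter what:
  india still needs (0, 5, 3, 5) but only (2, 4, 5, 3) is free — short on r4 and r3
  bravo still needs (2, 4, 4, 5) but only (2, 4, 5, 3) is free — short on r3
  golf still needs (3, 5, 2, 5) but only (2, 4, 5, 3) is free — short on r1, r4 and r3


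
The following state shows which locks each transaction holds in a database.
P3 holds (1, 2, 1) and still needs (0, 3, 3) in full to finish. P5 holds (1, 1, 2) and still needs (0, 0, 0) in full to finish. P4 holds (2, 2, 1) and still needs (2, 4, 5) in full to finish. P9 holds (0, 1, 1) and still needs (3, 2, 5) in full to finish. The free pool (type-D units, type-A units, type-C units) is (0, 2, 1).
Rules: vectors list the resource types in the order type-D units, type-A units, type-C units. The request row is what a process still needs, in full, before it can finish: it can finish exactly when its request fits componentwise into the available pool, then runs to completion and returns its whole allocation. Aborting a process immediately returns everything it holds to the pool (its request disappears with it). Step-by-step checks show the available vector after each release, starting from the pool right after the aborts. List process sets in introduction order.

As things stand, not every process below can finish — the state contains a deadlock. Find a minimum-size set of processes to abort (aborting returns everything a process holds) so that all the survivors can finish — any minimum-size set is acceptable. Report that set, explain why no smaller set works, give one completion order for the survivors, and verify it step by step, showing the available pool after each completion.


Minimum abort set: P9.
Key observation: P4 had no path to completion before; after the abort of P9 ((0, 1, 1) returned), step 3 is where it fits.
Why nothing smaller works: aborting no one leaves the state deadlocked as given.
One survivor order: P5, P3, P4. Walking it through (post-abort pool first):
  pool = (0, 3, 2)
  P5: need (0, 0, 0) fits (0, 3, 2); releases (1, 1, 2), pool now (1, 4, 4)
  P3: need (0, 3, 3) fits (1, 4, 4); releases (1, 2, 1), pool now (2, 6, 5)
  P4: need (2, 4, 5) fits (2, 6, 5); releases (2, 2, 1), pool now (4, 8, 6)


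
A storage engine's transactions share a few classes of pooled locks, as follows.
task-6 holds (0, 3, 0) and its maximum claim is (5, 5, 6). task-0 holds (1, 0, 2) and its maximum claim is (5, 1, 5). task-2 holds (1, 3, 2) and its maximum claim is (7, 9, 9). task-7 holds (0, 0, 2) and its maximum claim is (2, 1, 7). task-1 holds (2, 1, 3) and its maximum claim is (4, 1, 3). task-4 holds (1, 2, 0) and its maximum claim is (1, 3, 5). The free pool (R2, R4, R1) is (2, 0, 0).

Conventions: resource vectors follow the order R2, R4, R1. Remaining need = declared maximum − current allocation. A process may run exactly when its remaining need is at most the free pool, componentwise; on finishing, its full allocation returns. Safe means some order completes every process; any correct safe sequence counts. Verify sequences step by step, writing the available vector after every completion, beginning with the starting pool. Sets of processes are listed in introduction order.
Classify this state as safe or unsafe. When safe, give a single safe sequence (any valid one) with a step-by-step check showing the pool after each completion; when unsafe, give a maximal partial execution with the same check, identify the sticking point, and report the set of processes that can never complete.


SAFE, for example via the order task-1, task-0, task-7, task-4, task-6, task-2.
Key observation: at task-1 the run first touches a limit — (2, 0, 0) against (2, 0, 0), exact on a resource it actually requests.
Verifying each step:
  pool = (2, 0, 0)
  run task-1 (needs (2, 0, 0), free (2, 0, 0)); after release of (2, 1, 3) the pool is (4, 1, 3)
  run task-0 (needs (4, 1, 3), free (4, 1, 3)); after release of (1, 0, 2) the pool is (5, 1, 5)
  run task-7 (needs (2, 1, 5), free (5, 1, 5)); after release of (0, 0, 2) the pool is (5, 1, 7)
  run task-4 (needs (0, 1, 5), free (5, 1, 7)); after release of (1, 2, 0) the pool is (6, 3, 7)
  run task-6 (needs (5, 2, 6), free (6, 3, 7)); after release of (0, 3, 0) the pool is (6, 6, 7)
  run task-2 (needs (6, 6, 7), free (6, 6, 7)); after release of (1, 3, 2) the pool is (7, 9, 9)


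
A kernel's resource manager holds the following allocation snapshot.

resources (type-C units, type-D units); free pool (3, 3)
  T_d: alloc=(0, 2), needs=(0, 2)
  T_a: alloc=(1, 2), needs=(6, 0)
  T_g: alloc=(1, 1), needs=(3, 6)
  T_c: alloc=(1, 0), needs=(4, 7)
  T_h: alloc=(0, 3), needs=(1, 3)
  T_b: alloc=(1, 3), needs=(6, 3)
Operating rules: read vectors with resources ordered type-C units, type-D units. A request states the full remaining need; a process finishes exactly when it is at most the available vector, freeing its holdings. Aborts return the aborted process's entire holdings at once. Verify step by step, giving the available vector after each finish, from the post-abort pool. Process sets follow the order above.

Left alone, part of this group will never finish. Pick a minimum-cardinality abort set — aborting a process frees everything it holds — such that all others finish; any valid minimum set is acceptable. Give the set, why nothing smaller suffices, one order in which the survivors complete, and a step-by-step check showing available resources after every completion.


The answer: abort T_b.
Key observation: T_a could never have finished before the abort; with (1, 3) returned by T_b, it fits at step 4.
Why nothing smaller works: aborting no one leaves the state deadlocked as given.
One survivor order: T_h, T_c, T_g, T_a, T_d. Verifying each step (post-abort pool first):
  pool = (4, 6)
  T_h: need (1, 3) fits (4, 6); releases (0, 3), pool now (4, 9)
  T_c: need (4, 7) fits (4, 9); releases (1, 0), pool now (5, 9)
  T_g: need (3, 6) fits (5, 9); releases (1, 1), pool now (6, 10)
  T_a: need (6, 0) fits (6, 10); releases (1, 2), pool now (7, 12)
  T_d: need (0, 2) fits (7, 12); releases (0, 2), pool now (7, 14)


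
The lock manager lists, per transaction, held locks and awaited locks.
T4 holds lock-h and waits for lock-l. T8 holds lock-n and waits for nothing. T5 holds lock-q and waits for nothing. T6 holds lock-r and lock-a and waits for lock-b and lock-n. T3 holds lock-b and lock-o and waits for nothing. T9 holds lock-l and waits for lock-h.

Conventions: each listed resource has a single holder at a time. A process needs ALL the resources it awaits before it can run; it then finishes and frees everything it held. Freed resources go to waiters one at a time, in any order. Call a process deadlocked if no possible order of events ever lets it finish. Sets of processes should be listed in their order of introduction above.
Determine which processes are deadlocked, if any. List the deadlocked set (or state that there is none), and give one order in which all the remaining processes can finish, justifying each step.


Deadlocked: T4 and T9.
Key observation: the wait chain closes on itself along T4 -> T9 -> T4; no other process is dragged down with it.
The rest can finish in the order T8, T3, T6, T5.
Verifying each step:
  T8: no waits; runs immediately, freeing lock-n
  T3: no waits; runs immediately, freeing lock-b and lock-o
  T6 waits on lock-b and lock-n — all released -> runs and releases lock-r and lock-a
  T5: no waits; runs immediately, freeing lock-q


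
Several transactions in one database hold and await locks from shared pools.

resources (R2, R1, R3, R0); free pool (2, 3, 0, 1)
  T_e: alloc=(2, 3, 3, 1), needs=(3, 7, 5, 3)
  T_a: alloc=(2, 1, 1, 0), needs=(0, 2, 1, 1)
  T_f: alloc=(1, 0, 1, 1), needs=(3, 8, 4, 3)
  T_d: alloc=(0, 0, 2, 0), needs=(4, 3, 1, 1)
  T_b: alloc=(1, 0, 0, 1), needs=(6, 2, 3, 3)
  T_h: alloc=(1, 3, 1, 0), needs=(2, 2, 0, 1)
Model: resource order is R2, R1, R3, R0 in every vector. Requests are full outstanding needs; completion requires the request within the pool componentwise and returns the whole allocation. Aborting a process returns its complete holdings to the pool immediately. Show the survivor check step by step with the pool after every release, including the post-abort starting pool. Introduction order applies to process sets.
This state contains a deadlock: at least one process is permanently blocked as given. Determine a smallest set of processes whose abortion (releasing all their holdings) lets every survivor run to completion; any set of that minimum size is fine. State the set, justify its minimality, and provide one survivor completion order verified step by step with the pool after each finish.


Abort T_f and T_b.
Key observation: the deadlocked T_e becomes finishable only because T_f and T_b released (2, 0, 1, 2); it completes at step 4 below.
Why nothing smaller works — every single abort fails: T_e alone leaves T_f blocked (short on R0); T_a alone leaves T_e blocked (short on R3 and R0); T_f alone leaves T_e blocked (short on R0); T_d alone leaves T_e blocked (short on R3 and R0); T_b alone leaves T_e blocked (short on R3 and R0); T_h alone leaves T_e blocked (short on R3 and R0).
Survivors finish in the order: T_h, T_d, T_a, T_e. Walking it through (pool after the aborts first):
  pool = (4, 3, 1, 3)
  T_h needs (2, 2, 0, 1) <= (4, 3, 1, 3) -> finishes; pool += (1, 3, 1, 0) = (5, 6, 2, 3)
  T_d needs (4, 3, 1, 1) <= (5, 6, 2, 3) -> finishes; pool += (0, 0, 2, 0) = (5, 6, 4, 3)
  T_a needs (0, 2, 1, 1) <= (5, 6, 4, 3) -> finishes; pool += (2, 1, 1, 0) = (7, 7, 5, 3)
  T_e needs (3, 7, 5, 3) <= (7, 7, 5, 3) -> finishes; pool += (2, 3, 3, 1) = (9, 10, 8, 4)


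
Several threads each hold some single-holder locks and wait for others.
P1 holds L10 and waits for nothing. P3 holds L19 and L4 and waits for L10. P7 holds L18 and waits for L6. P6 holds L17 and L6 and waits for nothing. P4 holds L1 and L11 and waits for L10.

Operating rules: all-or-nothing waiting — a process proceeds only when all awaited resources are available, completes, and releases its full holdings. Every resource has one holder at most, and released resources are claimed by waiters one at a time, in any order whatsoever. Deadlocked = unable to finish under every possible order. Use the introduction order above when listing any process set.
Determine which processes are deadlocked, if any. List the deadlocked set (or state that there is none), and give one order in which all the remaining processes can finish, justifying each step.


No process is deadlocked.
Key observation: no waiting chain loops back on itself — every chain ends at a process that waits on nothing, so everyone eventually runs.
The rest can finish in the order P1, P3, P4, P6, P7.
Step-by-step check:
  P1 waits on nothing -> runs at once and releases L10
  P3: everything it awaited (L10) is free; runs, freeing L19 and L4
  P4: everything it awaited (L10) is free; runs, freeing L1 and L11
  P6 waits on nothing -> runs at once and releases L17 and L6
  P7: everything it awaited (L6) is free; runs, freeing L18


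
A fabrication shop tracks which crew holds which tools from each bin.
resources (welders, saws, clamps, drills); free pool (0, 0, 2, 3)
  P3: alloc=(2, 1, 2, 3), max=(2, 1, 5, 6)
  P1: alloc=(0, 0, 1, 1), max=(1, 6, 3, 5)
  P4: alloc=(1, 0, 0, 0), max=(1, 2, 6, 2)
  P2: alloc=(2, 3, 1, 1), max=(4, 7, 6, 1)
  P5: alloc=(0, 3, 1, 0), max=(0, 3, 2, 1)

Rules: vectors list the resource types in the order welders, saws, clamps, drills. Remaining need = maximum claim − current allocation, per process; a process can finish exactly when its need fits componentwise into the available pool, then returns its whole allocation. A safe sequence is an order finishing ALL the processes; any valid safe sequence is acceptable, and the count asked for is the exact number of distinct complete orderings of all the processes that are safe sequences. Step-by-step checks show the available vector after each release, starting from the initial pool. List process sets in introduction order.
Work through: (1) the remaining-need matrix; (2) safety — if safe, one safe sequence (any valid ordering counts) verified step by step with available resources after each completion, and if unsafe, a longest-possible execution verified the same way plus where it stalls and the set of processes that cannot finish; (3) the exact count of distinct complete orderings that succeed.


(1) Remaining need (order welders, saws, clamps, drills):
  P3: (0, 0, 3, 3)
  P1: (1, 6, 2, 4)
  P4: (0, 2, 6, 2)
  P2: (2, 4, 5, 0)
  P5: (0, 0, 1, 1)
(2) SAFE, for example via the order P5, P3, P2, P4, P1.
Key observation: the first exact fit in this order is P3 — it needs (0, 0, 3, 3) with (0, 3, 3, 3) free, meeting a requested resource to the last unit.
Walking it through:
  pool = (0, 0, 2, 3)
  P5: need (0, 0, 1, 1) fits (0, 0, 2, 3); releases (0, 3, 1, 0), pool now (0, 3, 3, 3)
  P3: need (0, 0, 3, 3) fits (0, 3, 3, 3); releases (2, 1, 2, 3), pool now (2, 4, 5, 6)
  P2: need (2, 4, 5, 0) fits (2, 4, 5, 6); releases (2, 3, 1, 1), pool now (4, 7, 6, 7)
  P4: need (0, 2, 6, 2) fits (4, 7, 6, 7); releases (1, 0, 0, 0), pool now (5, 7, 6, 7)
  P1: need (1, 6, 2, 4) fits (5, 7, 6, 7); releases (0, 0, 1, 1), pool now (5, 7, 7, 8)
(3) Exactly 2 of the possible complete orderings are safe sequences.


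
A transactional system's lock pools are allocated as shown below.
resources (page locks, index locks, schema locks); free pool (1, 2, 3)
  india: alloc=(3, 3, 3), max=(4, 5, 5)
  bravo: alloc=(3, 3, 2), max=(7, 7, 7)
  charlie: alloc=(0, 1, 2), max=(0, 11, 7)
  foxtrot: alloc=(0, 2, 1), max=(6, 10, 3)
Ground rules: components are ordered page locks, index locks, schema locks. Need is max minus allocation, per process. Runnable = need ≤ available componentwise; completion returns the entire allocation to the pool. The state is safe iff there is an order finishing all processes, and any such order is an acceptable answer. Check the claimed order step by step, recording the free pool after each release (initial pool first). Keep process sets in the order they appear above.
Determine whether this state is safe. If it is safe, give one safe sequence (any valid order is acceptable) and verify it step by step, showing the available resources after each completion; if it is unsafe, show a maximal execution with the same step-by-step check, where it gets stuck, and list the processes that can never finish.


The state is SAFE; one workable sequence: india, bravo, foxtrot, charlie.
Key observation: the order's first zero-slack moment is india ((1, 2, 2) needed, (1, 2, 3) free — a requested resource with nothing to spare).
Step-by-step check:
  pool = (1, 2, 3)
  india: need (1, 2, 2) fits (1, 2, 3); releases (3, 3, 3), pool now (4, 5, 6)
  bravo: need (4, 4, 5) fits (4, 5, 6); releases (3, 3, 2), pool now (7, 8, 8)
  foxtrot: need (6, 8, 2) fits (7, 8, 8); releases (0, 2, 1), pool now (7, 10, 9)
  charlie: need (0, 10, 5) fits (7, 10, 9); releases (0, 1, 2), pool now (7, 11, 11)


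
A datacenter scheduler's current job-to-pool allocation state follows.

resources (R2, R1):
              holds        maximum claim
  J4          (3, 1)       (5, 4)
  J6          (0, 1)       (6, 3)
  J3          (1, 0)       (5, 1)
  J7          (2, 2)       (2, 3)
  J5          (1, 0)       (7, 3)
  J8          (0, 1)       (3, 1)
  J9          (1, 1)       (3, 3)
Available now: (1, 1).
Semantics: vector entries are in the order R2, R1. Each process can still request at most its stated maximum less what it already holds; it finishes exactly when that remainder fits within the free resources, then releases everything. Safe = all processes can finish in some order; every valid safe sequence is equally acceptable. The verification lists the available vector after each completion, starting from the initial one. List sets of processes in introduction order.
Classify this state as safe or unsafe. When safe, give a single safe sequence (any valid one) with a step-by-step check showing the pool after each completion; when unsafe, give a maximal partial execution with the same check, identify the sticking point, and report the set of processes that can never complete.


SAFE — a valid safe sequence is J7, J4, J3, J6, J9, J8, J5.
Key observation: reading the order forward, J7 is the first process whose need (0, 1) meets the free pool (1, 1) exactly on a resource it requests.
Walking it through:
  pool = (1, 1)
  J7 needs (0, 1) <= (1, 1) -> finishes; pool += (2, 2) = (3, 3)
  J4 needs (2, 3) <= (3, 3) -> finishes; pool += (3, 1) = (6, 4)
  J3 needs (4, 1) <= (6, 4) -> finishes; pool += (1, 0) = (7, 4)
  J6 needs (6, 2) <= (7, 4) -> finishes; pool += (0, 1) = (7, 5)
  J9 needs (2, 2) <= (7, 5) -> finishes; pool += (1, 1) = (8, 6)
  J8 needs (3, 0) <= (8, 6) -> finishes; pool += (0, 1) = (8, 7)
  J5 needs (6, 3) <= (8, 7) -> finishes; pool += (1, 0) = (9, 7)


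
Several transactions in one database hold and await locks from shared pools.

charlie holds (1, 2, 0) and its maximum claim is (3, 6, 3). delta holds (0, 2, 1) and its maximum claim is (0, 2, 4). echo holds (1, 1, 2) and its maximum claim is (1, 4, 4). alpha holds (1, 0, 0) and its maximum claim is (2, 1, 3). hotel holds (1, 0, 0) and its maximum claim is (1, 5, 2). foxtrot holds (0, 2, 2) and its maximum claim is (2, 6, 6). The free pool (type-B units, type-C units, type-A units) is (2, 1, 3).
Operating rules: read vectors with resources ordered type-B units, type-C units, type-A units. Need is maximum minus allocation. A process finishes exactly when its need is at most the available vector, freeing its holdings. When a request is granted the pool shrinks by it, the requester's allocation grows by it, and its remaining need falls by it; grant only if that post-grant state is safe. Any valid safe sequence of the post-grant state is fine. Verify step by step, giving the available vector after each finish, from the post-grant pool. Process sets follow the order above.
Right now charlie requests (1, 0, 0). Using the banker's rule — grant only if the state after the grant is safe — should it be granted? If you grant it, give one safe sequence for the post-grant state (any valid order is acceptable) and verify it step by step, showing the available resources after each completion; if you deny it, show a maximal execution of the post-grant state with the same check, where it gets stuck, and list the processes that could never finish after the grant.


GRANT. The post-grant state is safe; one safe sequence: delta, echo, charlie, alpha, hotel, foxtrot.
Key observation: even at the reduced pool (1, 1, 3), delta fits immediately, so safety survives the grant.
Check on the post-grant state, step by step:
  pool = (1, 1, 3)
  run delta (needs (0, 0, 3), free (1, 1, 3)); after release of (0, 2, 1) the pool is (1, 3, 4)
  run echo (needs (0, 3, 2), free (1, 3, 4)); after release of (1, 1, 2) the pool is (2, 4, 6)
  run charlie (needs (1, 4, 3), free (2, 4, 6)); after release of (2, 2, 0) the pool is (4, 6, 6)
  run alpha (needs (1, 1, 3), free (4, 6, 6)); after release of (1, 0, 0) the pool is (5, 6, 6)
  run hotel (needs (0, 5, 2), free (5, 6, 6)); after release of (1, 0, 0) the pool is (6, 6, 6)
  run foxtrot (needs (2, 4, 4), free (6, 6, 6)); after release of (0, 2, 2) the pool is (6, 8, 8)


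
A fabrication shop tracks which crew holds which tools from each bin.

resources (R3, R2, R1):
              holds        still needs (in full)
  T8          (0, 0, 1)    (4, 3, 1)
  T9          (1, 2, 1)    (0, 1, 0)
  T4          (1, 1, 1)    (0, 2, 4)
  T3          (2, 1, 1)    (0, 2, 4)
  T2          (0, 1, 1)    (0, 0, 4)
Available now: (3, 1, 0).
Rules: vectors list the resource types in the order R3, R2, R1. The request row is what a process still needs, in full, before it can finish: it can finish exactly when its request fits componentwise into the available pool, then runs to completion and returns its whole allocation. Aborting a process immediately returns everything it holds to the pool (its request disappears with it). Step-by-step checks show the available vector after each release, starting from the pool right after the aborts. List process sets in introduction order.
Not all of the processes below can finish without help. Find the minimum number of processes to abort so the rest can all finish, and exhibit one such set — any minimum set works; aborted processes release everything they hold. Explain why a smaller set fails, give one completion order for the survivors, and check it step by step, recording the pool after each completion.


The answer: abort T4 and T2.
Key observation: no ordering could ever have run T3 before the abort of T4 and T2; with (1, 2, 2) back in the pool it fits at step 3.
No one abort is enough; case by case: T8 alone leaves T4 blocked (short on R1); T9 alone leaves T4 blocked (short on R1); T4 alone leaves T3 blocked (short on R1); T3 alone leaves T4 blocked (short on R1); T2 alone leaves T4 blocked (short on R1).
The survivors complete as T8, T9, T3. Verifying each step (starting from the post-abort pool):
  pool = (4, 3, 2)
  T8: need (4, 3, 1) fits (4, 3, 2); releases (0, 0, 1), pool now (4, 3, 3)
  T9: need (0, 1, 0) fits (4, 3, 3); releases (1, 2, 1), pool now (5, 5, 4)
  T3: need (0, 2, 4) fits (5, 5, 4); releases (2, 1, 1), pool now (7, 6, 5)


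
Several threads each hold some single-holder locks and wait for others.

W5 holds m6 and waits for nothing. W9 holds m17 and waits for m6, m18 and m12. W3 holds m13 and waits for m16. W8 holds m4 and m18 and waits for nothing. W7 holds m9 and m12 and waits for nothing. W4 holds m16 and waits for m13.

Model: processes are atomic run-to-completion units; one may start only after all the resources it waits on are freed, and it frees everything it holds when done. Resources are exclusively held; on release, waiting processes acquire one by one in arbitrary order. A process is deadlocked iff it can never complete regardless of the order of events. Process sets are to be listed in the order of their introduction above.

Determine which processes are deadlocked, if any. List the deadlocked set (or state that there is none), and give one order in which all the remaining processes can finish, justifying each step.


The deadlocked set is W3 and W4.
Key observation: the knot is the closed ring of waits W3 -> W4 -> W3; no other process is dragged down with it.
One completion order for the rest: W8, W5, W7, W9.
Check, step by step:
  run W8 (it waits on nothing); releases m4 and m18
  run W5 (it waits on nothing); releases m6
  run W7 (it waits on nothing); releases m9 and m12
  W9: everything it awaited (m6, m18 and m12) is free; runs, freeing m17


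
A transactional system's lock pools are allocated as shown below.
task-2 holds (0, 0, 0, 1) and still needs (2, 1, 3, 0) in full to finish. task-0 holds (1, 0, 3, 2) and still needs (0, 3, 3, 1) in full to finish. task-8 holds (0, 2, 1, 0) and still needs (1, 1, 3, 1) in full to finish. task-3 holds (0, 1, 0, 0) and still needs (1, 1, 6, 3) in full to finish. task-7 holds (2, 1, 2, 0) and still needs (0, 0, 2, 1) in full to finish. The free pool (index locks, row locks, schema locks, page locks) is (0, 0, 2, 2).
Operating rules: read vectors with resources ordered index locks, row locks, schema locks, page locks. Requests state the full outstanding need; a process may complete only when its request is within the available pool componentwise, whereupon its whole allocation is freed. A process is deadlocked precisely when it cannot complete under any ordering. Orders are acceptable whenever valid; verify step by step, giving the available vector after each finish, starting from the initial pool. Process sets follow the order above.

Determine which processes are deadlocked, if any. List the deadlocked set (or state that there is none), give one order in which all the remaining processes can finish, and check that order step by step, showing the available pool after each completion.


The deadlocked set is empty.
Key observation: task-7 fits the free pool immediately, and its release cascades until everyone finishes.
A valid finishing order for the others: task-7, task-8, task-2, task-0, task-3. Verifying each step:
  pool = (0, 0, 2, 2)
  run task-7 (needs (0, 0, 2, 1), free (0, 0, 2, 2)); after release of (2, 1, 2, 0) the pool is (2, 1, 4, 2)
  run task-8 (needs (1, 1, 3, 1), free (2, 1, 4, 2)); after release of (0, 2, 1, 0) the pool is (2, 3, 5, 2)
  run task-2 (needs (2, 1, 3, 0), free (2, 3, 5, 2)); after release of (0, 0, 0, 1) the pool is (2, 3, 5, 3)
  run task-0 (needs (0, 3, 3, 1), free (2, 3, 5, 3)); after release of (1, 0, 3, 2) the pool is (3, 3, 8, 5)
  run task-3 (needs (1, 1, 6, 3), free (3, 3, 8, 5)); after release of (0, 1, 0, 0) the pool is (3, 4, 8, 5)


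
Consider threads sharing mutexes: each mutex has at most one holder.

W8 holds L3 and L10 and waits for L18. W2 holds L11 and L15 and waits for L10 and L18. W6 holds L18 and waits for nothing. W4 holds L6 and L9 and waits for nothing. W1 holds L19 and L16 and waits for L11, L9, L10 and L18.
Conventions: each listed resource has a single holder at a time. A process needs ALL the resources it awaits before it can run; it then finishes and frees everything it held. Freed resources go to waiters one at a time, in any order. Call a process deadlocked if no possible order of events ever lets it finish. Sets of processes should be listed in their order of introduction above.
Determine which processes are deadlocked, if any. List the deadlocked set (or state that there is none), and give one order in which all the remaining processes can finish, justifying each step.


The deadlocked set is empty.
Key observation: no waiting chain loops back on itself — every chain ends at a process that waits on nothing, so everyone eventually runs.
The rest can finish in the order W6, W8, W2, W4, W1.
Check, step by step:
  run W6 (it waits on nothing); releases L18
  W8: everything it awaited (L18) is free; runs, freeing L3 and L10
  W2: everything it awaited (L10 and L18) is free; runs, freeing L11 and L15
  run W4 (it waits on nothing); releases L6 and L9
  W1: everything it awaited (L11, L9, L10 and L18) is free; runs, freeing L19 and L16


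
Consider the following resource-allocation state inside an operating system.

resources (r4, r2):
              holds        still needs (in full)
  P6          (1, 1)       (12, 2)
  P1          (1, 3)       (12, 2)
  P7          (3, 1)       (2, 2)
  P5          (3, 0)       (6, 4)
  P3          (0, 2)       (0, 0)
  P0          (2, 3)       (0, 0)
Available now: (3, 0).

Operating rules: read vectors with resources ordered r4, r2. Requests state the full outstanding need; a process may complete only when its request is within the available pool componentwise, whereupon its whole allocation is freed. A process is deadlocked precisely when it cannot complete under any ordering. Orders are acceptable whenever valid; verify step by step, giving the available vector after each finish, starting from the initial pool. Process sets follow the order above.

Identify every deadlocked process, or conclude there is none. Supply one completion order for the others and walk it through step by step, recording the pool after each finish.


The deadlocked set is P6 and P1.
Key observation: r4 is the bottleneck — with P3, P0, P7, P5 done the pool holds (11, 6), short of every remaining need.
A valid finishing order for the others: P3, P0, P7, P5. Check, step by step:
  pool = (3, 0)
  run P3 (needs (0, 0), free (3, 0)); after release of (0, 2) the pool is (3, 2)
  run P0 (needs (0, 0), free (3, 2)); after release of (2, 3) the pool is (5, 5)
  run P7 (needs (2, 2), free (5, 5)); after release of (3, 1) the pool is (8, 6)
  run P5 (needs (6, 4), free (8, 6)); after release of (3, 0) the pool is (11, 6)
None of the blocked processes ever fits:
  blocked: P6 wants (12, 2), pool (11, 6) — not enough r4
  blocked: P1 wants (12, 2), pool (11, 6) — not enough r4


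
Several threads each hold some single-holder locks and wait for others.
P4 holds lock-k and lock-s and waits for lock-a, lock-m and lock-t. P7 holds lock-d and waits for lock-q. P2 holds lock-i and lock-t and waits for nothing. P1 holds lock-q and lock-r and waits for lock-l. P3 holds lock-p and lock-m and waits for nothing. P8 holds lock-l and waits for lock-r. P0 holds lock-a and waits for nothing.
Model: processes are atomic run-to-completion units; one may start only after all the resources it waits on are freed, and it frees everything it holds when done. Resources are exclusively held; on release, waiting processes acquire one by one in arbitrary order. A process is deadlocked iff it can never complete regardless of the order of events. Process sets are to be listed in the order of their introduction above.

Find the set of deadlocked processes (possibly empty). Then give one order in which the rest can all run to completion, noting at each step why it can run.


The deadlocked set is P7, P1 and P8.
Key observation: P1 -> P8 -> P1 is a circular wait — nothing in it can go first; P7 waits into the deadlock from upstream.
The rest can finish in the order P0, P2, P3, P4.
Check, step by step:
  P0 waits on nothing -> runs at once and releases lock-a
  P2 waits on nothing -> runs at once and releases lock-i and lock-t
  P3 waits on nothing -> runs at once and releases lock-p and lock-m
  P4 waits on lock-a, lock-m and lock-t — all released -> runs and releases lock-k and lock-s


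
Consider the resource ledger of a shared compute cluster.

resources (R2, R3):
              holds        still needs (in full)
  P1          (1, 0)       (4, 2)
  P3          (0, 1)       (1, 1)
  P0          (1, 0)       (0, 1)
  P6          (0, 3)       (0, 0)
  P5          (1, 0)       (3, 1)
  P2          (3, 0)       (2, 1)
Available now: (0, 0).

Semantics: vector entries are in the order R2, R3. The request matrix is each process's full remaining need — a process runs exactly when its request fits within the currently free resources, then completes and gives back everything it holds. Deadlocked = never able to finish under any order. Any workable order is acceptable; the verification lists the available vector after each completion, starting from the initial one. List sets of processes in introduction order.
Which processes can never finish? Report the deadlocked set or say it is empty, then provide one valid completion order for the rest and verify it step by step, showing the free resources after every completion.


The deadlocked set is P1, P5 and P2.
Key observation: P6, P0, P3 can finish, but then (1, 4) is all there is, and the blocked group's R2 demands exceed it.
A valid finishing order for the others: P6, P0, P3. Walking it through:
  pool = (0, 0)
  P6 needs (0, 0) <= (0, 0) -> finishes; pool += (0, 3) = (0, 3)
  P0 needs (0, 1) <= (0, 3) -> finishes; pool += (1, 0) = (1, 3)
  P3 needs (1, 1) <= (1, 3) -> finishes; pool += (0, 1) = (1, 4)
None of the blocked processes ever fits:
  blocked: P1 wants (4, 2), pool (1, 4) — not enough R2
  blocked: P5 wants (3, 1), pool (1, 4) — not enough R2
  blocked: P2 wants (2, 1), pool (1, 4) — not enough R2


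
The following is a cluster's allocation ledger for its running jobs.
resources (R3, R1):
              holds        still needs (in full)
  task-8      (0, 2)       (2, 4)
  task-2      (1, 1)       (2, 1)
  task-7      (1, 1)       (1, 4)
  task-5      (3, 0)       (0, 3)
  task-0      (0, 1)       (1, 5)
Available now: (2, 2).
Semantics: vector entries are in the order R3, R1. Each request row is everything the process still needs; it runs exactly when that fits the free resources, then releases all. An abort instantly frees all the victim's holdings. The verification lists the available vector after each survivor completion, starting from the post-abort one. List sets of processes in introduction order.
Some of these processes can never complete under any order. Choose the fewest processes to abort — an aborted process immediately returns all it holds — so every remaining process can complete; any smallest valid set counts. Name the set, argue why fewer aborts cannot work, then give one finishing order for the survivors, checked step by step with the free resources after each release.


The answer: abort task-0.
Key observation: aborting task-0 returns (0, 1), and task-8 — hopeless before — runs at step 2 with the returned capacity in the pool.
Minimality: the empty abort set fails — the state is deadlocked as it stands.
One survivor order: task-2, task-8, task-7, task-5. Check, step by step (post-abort pool first):
  pool = (2, 3)
  run task-2 (needs (2, 1), free (2, 3)); after release of (1, 1) the pool is (3, 4)
  run task-8 (needs (2, 4), free (3, 4)); after release of (0, 2) the pool is (3, 6)
  run task-7 (needs (1, 4), free (3, 6)); after release of (1, 1) the pool is (4, 7)
  run task-5 (needs (0, 3), free (4, 7)); after release of (3, 0) the pool is (7, 7)
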